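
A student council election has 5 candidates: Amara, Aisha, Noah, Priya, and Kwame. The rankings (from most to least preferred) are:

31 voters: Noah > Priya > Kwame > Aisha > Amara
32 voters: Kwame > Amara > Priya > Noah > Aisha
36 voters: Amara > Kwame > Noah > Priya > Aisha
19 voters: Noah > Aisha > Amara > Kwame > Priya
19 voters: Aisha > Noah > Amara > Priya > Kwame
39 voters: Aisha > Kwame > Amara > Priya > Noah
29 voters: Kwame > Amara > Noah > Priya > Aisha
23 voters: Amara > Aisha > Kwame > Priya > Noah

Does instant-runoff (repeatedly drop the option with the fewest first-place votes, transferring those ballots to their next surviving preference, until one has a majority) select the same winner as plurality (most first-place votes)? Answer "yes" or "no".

yes

Instant-runoff — R1 Amara 59, Aisha 58, Noah 50, Priya 0, Kwame 61 (Priya out); R2 Amara 59, Aisha 58, Noah 50, Kwame 61 (Noah out); R3 Amara 59, Aisha 77, Kwame 92 (Amara out); R4 Aisha 100, Kwame 128 (Kwame winner). Winner: Kwame.
Plurality — first-place votes: Amara 59, Aisha 58, Noah 50, Priya 0, Kwame 61. Winner: Kwame.
The two methods agree.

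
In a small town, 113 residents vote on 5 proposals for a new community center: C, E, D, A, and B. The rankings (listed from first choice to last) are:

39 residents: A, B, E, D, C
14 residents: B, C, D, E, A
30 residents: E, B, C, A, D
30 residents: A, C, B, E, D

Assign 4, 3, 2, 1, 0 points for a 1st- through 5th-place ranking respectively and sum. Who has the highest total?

C: 39·0 + 14·3 + 30·2 + 30·3 = 192
E: 39·2 + 14·1 + 30·4 + 30·1 = 242
D: 39·1 + 14·2 + 30·0 + 30·0 = 67
A: 39·4 + 14·0 + 30·1 + 30·4 = 306
B: 39·3 + 14·4 + 30·3 + 30·2 = 323
B has the highest Borda score (323).

B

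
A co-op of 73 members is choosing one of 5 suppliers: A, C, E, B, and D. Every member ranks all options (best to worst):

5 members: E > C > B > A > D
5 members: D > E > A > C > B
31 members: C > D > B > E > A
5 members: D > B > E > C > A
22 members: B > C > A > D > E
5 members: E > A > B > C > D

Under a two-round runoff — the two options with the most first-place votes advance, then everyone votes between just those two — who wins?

Round 1 first-place votes: A 0, C 31, E 10, B 22, D 10.
C and B advance.
Runoff: C is preferred to B by 41 voters; B by 32.
C wins the runoff.

C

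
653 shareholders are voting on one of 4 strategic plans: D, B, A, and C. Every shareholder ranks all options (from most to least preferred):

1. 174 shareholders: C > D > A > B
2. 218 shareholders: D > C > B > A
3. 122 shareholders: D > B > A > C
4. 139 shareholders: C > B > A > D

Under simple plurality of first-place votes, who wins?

D

First-place votes: D 340, B 0, A 0, C 313.
D has the most first-place votes.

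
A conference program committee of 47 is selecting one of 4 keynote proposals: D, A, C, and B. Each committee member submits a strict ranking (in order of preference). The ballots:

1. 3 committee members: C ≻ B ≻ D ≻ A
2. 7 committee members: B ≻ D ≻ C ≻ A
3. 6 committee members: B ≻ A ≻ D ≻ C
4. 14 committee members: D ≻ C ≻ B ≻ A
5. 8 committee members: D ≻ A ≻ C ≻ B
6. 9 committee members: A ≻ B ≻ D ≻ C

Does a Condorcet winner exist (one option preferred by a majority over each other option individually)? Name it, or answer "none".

Checking pairwise contests:
B beats D 25–22.
D beats A 32–15.
D beats C 44–3.
C beats B 25–22.
Every option loses at least one head-to-head, so there is no Condorcet winner.

none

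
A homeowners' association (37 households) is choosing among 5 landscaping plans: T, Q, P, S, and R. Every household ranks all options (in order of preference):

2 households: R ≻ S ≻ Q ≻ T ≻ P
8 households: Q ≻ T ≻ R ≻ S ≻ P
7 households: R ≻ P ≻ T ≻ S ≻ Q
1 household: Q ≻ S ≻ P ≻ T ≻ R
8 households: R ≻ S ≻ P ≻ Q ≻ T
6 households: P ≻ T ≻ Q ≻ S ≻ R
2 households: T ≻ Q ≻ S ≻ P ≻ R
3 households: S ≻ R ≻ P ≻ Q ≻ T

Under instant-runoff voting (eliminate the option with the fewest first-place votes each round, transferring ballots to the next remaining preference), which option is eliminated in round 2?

S

Round 1: T 2, Q 9, P 6, S 3, R 17. Eliminate T.
Round 2: Q 11, P 6, S 3, R 17. Eliminate S.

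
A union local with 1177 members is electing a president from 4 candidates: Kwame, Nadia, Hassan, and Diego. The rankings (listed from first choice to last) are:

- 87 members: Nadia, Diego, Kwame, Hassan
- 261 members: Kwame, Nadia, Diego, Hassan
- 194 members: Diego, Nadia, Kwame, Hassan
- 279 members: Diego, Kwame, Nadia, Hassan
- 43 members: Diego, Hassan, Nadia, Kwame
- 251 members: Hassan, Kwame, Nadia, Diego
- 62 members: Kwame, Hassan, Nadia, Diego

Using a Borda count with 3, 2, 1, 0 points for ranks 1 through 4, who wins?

Kwame: 87·1 + 261·3 + 194·1 + 279·2 + 43·0 + 251·2 + 62·3 = 2310
Nadia: 87·3 + 261·2 + 194·2 + 279·1 + 43·1 + 251·1 + 62·1 = 1806
Hassan: 87·0 + 261·0 + 194·0 + 279·0 + 43·2 + 251·3 + 62·2 = 963
Diego: 87·2 + 261·1 + 194·3 + 279·3 + 43·3 + 251·0 + 62·0 = 1983
Kwame has the highest Borda score (2310).

Kwame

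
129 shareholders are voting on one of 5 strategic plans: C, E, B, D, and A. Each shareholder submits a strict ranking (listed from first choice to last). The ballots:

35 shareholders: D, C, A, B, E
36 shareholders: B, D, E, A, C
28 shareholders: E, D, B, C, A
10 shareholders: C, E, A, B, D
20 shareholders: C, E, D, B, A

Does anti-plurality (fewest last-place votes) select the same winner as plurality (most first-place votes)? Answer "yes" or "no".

Anti-plurality — last-place votes: C 36, E 35, B 0, D 10, A 48. Winner: B.
Plurality — first-place votes: C 30, E 28, B 36, D 35, A 0. Winner: B.
The two methods agree.

yes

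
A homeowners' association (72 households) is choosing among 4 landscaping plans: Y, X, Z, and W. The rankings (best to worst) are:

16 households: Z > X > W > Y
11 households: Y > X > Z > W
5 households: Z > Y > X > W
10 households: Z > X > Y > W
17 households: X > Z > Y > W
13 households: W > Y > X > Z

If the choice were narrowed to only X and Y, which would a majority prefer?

X

Voters preferring X to Y: 43; preferring Y to X: 29.
X wins the head-to-head.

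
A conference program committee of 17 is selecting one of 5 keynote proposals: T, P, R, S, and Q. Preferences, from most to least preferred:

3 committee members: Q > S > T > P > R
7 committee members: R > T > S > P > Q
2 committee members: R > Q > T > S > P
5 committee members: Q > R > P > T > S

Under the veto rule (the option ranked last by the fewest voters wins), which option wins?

Last-place votes: T 0, P 2, R 3, S 5, Q 7.
T is ranked last by the fewest voters, so T wins.

T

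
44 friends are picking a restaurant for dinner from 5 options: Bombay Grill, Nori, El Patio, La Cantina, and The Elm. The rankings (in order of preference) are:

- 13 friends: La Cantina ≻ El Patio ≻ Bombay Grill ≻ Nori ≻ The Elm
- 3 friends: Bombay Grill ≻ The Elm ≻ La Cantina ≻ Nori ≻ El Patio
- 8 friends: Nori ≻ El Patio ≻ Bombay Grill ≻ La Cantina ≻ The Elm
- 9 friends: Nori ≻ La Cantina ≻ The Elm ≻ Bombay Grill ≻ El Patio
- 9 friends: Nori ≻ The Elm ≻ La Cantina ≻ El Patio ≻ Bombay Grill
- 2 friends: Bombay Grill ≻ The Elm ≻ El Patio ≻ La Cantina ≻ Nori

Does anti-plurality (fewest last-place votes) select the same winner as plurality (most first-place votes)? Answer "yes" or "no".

no

Anti-plurality — last-place votes: Bombay Grill 9, Nori 2, El Patio 12, La Cantina 0, The Elm 21. Winner: La Cantina.
Plurality — first-place votes: Bombay Grill 5, Nori 26, El Patio 0, La Cantina 13, The Elm 0. Winner: Nori.
The two methods disagree.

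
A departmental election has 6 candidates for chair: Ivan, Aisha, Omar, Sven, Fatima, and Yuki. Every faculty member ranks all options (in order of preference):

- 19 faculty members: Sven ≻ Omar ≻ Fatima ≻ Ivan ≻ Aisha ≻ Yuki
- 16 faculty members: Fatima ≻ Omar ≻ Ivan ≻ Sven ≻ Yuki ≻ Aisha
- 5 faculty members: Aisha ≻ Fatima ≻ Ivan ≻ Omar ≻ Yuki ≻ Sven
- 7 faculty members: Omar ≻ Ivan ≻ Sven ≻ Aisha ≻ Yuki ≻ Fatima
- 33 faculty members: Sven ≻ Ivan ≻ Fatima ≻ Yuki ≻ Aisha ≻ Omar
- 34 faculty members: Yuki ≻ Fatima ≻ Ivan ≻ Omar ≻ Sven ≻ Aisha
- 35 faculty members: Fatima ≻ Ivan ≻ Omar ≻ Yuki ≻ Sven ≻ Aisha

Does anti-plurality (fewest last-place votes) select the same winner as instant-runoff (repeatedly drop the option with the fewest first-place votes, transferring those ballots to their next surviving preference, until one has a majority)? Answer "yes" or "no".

no

Anti-plurality — last-place votes: Ivan 0, Aisha 85, Omar 33, Sven 5, Fatima 7, Yuki 19. Winner: Ivan.
Instant-runoff — R1 Ivan 0, Aisha 5, Omar 7, Sven 52, Fatima 51, Yuki 34 (Ivan out); R2 Aisha 5, Omar 7, Sven 52, Fatima 51, Yuki 34 (Aisha out); R3 Omar 7, Sven 52, Fatima 56, Yuki 34 (Omar out); R4 Sven 59, Fatima 56, Yuki 34 (Yuki out); R5 Sven 59, Fatima 90 (Fatima winner). Winner: Fatima.
The two methods disagree.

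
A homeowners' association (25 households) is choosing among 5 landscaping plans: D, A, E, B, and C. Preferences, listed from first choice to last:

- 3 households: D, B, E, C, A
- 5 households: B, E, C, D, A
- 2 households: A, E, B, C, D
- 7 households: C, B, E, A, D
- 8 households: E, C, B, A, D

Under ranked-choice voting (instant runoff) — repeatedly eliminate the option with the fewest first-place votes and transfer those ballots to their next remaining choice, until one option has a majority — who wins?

B

Round 1: D 3, A 2, E 8, B 5, C 7. Eliminate A.
Round 2: D 3, E 10, B 5, C 7. Eliminate D.
Round 3: E 10, B 8, C 7. Eliminate C.
Round 4: E 10, B 15. B has a majority.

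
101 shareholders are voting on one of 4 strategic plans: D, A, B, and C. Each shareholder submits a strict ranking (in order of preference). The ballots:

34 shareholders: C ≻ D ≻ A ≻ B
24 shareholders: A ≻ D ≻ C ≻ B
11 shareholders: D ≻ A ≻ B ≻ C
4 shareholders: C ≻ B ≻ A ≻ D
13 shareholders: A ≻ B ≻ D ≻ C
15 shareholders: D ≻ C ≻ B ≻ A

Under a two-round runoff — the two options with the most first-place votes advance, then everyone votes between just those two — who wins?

Round 1 first-place votes: D 26, A 37, B 0, C 38.
C and A advance.
Runoff: C is preferred to A by 53 voters; A by 48.
C wins the runoff.

C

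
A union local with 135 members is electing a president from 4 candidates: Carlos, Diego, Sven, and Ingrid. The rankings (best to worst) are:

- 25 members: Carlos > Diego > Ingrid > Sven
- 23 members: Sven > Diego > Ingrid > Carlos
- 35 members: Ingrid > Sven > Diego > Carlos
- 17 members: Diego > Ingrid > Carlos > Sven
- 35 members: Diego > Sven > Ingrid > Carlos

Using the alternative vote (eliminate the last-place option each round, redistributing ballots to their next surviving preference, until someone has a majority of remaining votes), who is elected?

Round 1: Carlos 25, Diego 52, Sven 23, Ingrid 35. Eliminate Sven.
Round 2: Carlos 25, Diego 75, Ingrid 35. Diego has a majority.

Diego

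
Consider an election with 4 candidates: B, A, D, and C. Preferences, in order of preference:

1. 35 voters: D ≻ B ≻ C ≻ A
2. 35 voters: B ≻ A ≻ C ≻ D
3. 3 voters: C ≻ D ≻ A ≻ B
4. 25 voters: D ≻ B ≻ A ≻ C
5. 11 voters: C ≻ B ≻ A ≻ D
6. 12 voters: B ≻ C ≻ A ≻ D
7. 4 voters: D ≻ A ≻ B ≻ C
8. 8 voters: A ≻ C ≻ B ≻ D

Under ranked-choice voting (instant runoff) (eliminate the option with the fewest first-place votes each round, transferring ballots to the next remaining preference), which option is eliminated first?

A

Round 1: B 47, A 8, D 64, C 14. Eliminate A.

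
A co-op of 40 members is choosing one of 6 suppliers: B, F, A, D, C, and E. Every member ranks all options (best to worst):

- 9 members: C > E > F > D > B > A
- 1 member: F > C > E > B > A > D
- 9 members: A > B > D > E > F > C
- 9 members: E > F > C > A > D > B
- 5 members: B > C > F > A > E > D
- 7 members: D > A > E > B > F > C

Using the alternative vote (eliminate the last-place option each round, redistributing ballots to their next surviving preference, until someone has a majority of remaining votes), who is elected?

Round 1: B 5, F 1, A 9, D 7, C 9, E 9. Eliminate F.
Round 2: B 5, A 9, D 7, C 10, E 9. Eliminate B.
Round 3: A 9, D 7, C 15, E 9. Eliminate D.
Round 4: A 16, C 15, E 9. Eliminate E.
Round 5: A 16, C 24. C has a majority.

C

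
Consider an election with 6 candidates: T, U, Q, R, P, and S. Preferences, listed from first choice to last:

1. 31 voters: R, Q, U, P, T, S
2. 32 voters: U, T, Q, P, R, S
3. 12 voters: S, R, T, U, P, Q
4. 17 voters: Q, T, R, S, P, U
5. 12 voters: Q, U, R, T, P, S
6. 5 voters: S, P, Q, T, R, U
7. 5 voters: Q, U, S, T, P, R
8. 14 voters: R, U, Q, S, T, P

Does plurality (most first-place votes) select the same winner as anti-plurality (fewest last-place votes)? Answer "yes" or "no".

no

Plurality — first-place votes: T 0, U 32, Q 34, R 45, P 0, S 17. Winner: R.
Anti-plurality — last-place votes: T 0, U 22, Q 12, R 5, P 14, S 75. Winner: T.
The two methods disagree.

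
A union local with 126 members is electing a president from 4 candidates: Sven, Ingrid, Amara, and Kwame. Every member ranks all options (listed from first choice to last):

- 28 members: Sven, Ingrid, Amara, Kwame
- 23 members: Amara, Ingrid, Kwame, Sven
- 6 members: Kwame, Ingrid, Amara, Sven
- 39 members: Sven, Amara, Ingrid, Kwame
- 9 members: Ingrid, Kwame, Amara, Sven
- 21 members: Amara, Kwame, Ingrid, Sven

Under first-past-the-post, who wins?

First-place votes: Sven 67, Ingrid 9, Amara 44, Kwame 6.
Sven has the most first-place votes.

Sven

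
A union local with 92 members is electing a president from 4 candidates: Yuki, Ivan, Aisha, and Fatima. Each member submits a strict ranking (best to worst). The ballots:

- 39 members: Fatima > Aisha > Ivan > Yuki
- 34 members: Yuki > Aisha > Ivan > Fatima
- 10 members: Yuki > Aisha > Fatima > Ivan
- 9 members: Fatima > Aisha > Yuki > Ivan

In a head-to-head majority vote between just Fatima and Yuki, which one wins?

Fatima

Voters preferring Fatima to Yuki: 48; preferring Yuki to Fatima: 44.
Fatima wins the head-to-head.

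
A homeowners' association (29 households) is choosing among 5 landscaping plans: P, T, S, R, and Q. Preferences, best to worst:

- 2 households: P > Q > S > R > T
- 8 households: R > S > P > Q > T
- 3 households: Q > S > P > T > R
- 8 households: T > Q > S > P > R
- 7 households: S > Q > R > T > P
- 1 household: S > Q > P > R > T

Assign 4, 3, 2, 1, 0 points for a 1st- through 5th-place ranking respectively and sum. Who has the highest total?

S

P: 2·4 + 8·2 + 3·2 + 8·1 + 7·0 + 1·2 = 40
T: 2·0 + 8·0 + 3·1 + 8·4 + 7·1 + 1·0 = 42
S: 2·2 + 8·3 + 3·3 + 8·2 + 7·4 + 1·4 = 85
R: 2·1 + 8·4 + 3·0 + 8·0 + 7·2 + 1·1 = 49
Q: 2·3 + 8·1 + 3·4 + 8·3 + 7·3 + 1·3 = 74
S has the highest Borda score (85).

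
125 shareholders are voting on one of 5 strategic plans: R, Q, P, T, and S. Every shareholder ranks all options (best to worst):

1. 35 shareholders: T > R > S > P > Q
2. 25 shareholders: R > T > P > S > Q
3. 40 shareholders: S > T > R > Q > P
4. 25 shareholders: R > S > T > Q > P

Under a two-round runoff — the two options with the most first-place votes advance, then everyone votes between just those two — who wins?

Round 1 first-place votes: R 50, Q 0, P 0, T 35, S 40.
R and S advance.
Runoff: R is preferred to S by 85 voters; S by 40.
R wins the runoff.

R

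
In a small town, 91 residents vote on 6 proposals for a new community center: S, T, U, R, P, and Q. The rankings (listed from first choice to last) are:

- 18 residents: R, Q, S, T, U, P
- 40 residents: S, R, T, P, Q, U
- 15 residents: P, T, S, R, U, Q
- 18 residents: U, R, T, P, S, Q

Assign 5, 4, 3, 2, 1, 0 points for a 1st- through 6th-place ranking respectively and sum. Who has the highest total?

R

S: 18·3 + 40·5 + 15·3 + 18·1 = 317
T: 18·2 + 40·3 + 15·4 + 18·3 = 270
U: 18·1 + 40·0 + 15·1 + 18·5 = 123
R: 18·5 + 40·4 + 15·2 + 18·4 = 352
P: 18·0 + 40·2 + 15·5 + 18·2 = 191
Q: 18·4 + 40·1 + 15·0 + 18·0 = 112
R has the highest Borda score (352).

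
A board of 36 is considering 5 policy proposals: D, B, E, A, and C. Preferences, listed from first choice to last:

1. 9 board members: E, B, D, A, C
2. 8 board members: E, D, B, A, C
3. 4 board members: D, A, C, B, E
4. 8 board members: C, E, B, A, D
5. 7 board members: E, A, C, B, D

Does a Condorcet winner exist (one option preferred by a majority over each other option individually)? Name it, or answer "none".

E vs D: 32–4 for E.
E vs B: 32–4 for E.
E vs A: 32–4 for E.
E vs C: 24–12 for E.
E beats every other option head-to-head.

E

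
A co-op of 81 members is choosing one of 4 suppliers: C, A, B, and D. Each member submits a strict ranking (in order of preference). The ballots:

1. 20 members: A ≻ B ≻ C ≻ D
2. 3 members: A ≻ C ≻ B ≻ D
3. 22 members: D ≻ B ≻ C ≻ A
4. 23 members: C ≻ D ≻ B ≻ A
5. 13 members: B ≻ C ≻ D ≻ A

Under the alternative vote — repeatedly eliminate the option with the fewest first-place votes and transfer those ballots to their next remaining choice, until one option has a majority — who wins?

C

Round 1: C 23, A 23, B 13, D 22. Eliminate B.
Round 2: C 36, A 23, D 22. Eliminate D.
Round 3: C 58, A 23. C has a majority.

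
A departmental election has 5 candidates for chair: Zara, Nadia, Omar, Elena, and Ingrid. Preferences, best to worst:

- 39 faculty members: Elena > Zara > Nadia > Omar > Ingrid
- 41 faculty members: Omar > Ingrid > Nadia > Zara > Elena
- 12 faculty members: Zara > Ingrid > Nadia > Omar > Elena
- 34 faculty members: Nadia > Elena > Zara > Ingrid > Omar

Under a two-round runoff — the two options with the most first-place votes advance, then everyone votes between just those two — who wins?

Round 1 first-place votes: Zara 12, Nadia 34, Omar 41, Elena 39, Ingrid 0.
Omar and Elena advance.
Runoff: Omar is preferred to Elena by 53 voters; Elena by 73.
Elena wins the runoff.

Elena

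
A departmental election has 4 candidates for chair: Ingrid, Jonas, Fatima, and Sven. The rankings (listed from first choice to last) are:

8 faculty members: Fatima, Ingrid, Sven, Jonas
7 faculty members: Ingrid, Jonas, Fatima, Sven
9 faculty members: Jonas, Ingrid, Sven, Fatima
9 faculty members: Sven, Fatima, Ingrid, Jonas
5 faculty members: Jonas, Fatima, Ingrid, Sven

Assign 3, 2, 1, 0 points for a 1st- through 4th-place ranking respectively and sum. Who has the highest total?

Ingrid: 8·2 + 7·3 + 9·2 + 9·1 + 5·1 = 69
Jonas: 8·0 + 7·2 + 9·3 + 9·0 + 5·3 = 56
Fatima: 8·3 + 7·1 + 9·0 + 9·2 + 5·2 = 59
Sven: 8·1 + 7·0 + 9·1 + 9·3 + 5·0 = 44
Ingrid has the highest Borda score (69).

Ingrid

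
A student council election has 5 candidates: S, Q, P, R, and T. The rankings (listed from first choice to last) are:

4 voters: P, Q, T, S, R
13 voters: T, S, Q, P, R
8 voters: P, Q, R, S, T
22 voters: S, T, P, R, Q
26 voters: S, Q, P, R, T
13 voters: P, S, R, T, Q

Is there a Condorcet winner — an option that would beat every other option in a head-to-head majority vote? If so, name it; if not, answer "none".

S vs Q: 74–12 for S.
S vs P: 61–25 for S.
S vs R: 78–8 for S.
S vs T: 69–17 for S.
S beats every other option head-to-head.

S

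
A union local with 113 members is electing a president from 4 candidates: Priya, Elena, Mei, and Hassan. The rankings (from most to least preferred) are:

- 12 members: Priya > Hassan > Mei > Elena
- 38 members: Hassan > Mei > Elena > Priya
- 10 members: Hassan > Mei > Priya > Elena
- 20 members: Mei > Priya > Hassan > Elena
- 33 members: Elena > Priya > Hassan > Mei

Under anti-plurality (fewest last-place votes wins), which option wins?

Last-place votes: Priya 38, Elena 42, Mei 33, Hassan 0.
Hassan is ranked last by the fewest voters, so Hassan wins.

Hassan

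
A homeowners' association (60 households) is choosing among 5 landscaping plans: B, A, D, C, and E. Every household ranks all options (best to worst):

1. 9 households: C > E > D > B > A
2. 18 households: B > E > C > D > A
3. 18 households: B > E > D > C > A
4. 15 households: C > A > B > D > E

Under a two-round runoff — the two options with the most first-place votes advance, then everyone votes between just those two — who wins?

B

Round 1 first-place votes: B 36, A 0, D 0, C 24, E 0.
B and C advance.
Runoff: B is preferred to C by 36 voters; C by 24.
B wins the runoff.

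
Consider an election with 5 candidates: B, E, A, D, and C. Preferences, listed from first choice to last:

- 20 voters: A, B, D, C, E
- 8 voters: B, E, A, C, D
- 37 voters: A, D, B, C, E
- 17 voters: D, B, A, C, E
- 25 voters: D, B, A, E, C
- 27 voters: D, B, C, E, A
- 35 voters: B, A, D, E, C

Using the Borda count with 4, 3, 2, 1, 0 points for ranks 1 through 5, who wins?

B

B: 20·3 + 8·4 + 37·2 + 17·3 + 25·3 + 27·3 + 35·4 = 513
E: 20·0 + 8·3 + 37·0 + 17·0 + 25·1 + 27·1 + 35·1 = 111
A: 20·4 + 8·2 + 37·4 + 17·2 + 25·2 + 27·0 + 35·3 = 433
D: 20·2 + 8·0 + 37·3 + 17·4 + 25·4 + 27·4 + 35·2 = 497
C: 20·1 + 8·1 + 37·1 + 17·1 + 25·0 + 27·2 + 35·0 = 136
B has the highest Borda score (513).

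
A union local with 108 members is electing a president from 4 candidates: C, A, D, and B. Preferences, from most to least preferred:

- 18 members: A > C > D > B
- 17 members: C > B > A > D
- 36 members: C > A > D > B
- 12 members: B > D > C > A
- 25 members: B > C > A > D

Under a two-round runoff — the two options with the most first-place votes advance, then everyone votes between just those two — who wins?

C

Round 1 first-place votes: C 53, A 18, D 0, B 37.
C and B advance.
Runoff: C is preferred to B by 71 voters; B by 37.
C wins the runoff.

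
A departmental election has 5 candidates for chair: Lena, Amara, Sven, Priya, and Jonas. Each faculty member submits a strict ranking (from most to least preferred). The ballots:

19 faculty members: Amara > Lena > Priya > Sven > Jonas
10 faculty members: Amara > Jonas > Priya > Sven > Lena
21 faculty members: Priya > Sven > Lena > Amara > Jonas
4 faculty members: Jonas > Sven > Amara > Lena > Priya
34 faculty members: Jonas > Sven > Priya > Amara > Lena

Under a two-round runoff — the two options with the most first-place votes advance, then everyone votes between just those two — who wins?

Round 1 first-place votes: Lena 0, Amara 29, Sven 0, Priya 21, Jonas 38.
Jonas and Amara advance.
Runoff: Jonas is preferred to Amara by 38 voters; Amara by 50.
Amara wins the runoff.

Amara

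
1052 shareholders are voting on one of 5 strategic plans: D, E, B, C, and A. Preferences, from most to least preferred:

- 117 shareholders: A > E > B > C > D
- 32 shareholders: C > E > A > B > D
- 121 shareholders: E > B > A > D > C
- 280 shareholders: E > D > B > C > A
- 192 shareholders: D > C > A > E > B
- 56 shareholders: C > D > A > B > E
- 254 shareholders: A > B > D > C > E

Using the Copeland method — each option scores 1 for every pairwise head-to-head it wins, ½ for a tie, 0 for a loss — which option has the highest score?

D

D: beats B, C, and A; loses to E → score 3.
E: beats D and B; loses to C and A → score 2.
B: beats C; loses to D, E, and A → score 1.
C: beats E and A; loses to D and B → score 2.
A: beats E and B; loses to D and C → score 2.
D has the best pairwise record.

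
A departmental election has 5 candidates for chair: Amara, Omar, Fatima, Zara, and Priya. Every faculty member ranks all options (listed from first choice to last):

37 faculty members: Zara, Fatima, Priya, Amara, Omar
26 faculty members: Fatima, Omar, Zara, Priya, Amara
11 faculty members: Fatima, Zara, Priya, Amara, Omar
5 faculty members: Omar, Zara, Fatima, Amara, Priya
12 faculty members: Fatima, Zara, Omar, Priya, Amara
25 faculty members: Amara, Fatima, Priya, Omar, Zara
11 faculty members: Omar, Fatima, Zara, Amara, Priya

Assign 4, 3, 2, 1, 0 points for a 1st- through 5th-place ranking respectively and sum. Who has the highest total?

Fatima

Amara: 37·1 + 26·0 + 11·1 + 5·1 + 12·0 + 25·4 + 11·1 = 164
Omar: 37·0 + 26·3 + 11·0 + 5·4 + 12·2 + 25·1 + 11·4 = 191
Fatima: 37·3 + 26·4 + 11·4 + 5·2 + 12·4 + 25·3 + 11·3 = 425
Zara: 37·4 + 26·2 + 11·3 + 5·3 + 12·3 + 25·0 + 11·2 = 306
Priya: 37·2 + 26·1 + 11·2 + 5·0 + 12·1 + 25·2 + 11·0 = 184
Fatima has the highest Borda score (425).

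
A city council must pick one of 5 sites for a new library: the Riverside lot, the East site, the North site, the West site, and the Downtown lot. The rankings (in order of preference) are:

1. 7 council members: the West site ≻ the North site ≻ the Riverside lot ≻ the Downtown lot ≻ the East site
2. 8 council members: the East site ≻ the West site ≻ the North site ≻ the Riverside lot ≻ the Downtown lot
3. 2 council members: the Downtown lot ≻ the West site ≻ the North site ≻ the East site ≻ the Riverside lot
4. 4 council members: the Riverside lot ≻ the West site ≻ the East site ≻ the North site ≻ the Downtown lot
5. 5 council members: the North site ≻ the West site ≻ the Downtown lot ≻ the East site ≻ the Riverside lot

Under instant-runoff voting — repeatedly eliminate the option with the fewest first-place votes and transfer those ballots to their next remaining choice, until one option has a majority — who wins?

Round 1: the Riverside lot 4, the East site 8, the North site 5, the West site 7, the Downtown lot 2. Eliminate the Downtown lot.
Round 2: the Riverside lot 4, the East site 8, the North site 5, the West site 9. Eliminate the Riverside lot.
Round 3: the East site 8, the North site 5, the West site 13. Eliminate the North site.
Round 4: the East site 8, the West site 18. The West site has a majority.

the West site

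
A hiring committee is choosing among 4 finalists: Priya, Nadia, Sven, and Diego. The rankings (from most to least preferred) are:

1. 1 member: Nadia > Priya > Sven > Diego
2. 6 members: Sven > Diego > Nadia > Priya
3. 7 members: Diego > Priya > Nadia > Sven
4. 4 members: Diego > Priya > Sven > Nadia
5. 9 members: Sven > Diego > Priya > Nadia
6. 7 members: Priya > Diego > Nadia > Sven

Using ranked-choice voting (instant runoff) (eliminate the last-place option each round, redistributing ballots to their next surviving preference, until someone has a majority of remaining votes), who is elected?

Round 1: Priya 7, Nadia 1, Sven 15, Diego 11. Eliminate Nadia.
Round 2: Priya 8, Sven 15, Diego 11. Eliminate Priya.
Round 3: Sven 16, Diego 18. Diego has a majority.

Diego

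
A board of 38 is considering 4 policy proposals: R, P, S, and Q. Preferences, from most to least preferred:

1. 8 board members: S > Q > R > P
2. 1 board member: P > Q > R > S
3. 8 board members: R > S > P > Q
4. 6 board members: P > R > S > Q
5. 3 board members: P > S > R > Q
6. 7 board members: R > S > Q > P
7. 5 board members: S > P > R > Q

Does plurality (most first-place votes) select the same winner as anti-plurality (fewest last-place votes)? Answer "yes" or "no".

Plurality — first-place votes: R 15, P 10, S 13, Q 0. Winner: R.
Anti-plurality — last-place votes: R 0, P 15, S 1, Q 22. Winner: R.
The two methods agree.

yes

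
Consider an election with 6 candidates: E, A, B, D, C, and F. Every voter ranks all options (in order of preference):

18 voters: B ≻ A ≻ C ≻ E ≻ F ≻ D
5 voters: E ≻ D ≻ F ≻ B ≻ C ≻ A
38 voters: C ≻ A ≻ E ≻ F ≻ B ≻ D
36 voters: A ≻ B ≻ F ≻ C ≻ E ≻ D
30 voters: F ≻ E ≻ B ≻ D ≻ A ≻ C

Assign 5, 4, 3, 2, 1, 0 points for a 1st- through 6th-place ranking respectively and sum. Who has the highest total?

E: 18·2 + 5·5 + 38·3 + 36·1 + 30·4 = 331
A: 18·4 + 5·0 + 38·4 + 36·5 + 30·1 = 434
B: 18·5 + 5·2 + 38·1 + 36·4 + 30·3 = 372
D: 18·0 + 5·4 + 38·0 + 36·0 + 30·2 = 80
C: 18·3 + 5·1 + 38·5 + 36·2 + 30·0 = 321
F: 18·1 + 5·3 + 38·2 + 36·3 + 30·5 = 367
A has the highest Borda score (434).

A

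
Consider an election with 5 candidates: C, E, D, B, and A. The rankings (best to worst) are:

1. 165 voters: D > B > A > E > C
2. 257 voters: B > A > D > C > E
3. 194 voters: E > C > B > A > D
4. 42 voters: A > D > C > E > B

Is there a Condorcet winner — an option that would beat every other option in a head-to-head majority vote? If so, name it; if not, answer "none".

B

B vs C: 422–236 for B.
B vs E: 422–236 for B.
B vs D: 451–207 for B.
B vs A: 616–42 for B.
B beats every other option head-to-head.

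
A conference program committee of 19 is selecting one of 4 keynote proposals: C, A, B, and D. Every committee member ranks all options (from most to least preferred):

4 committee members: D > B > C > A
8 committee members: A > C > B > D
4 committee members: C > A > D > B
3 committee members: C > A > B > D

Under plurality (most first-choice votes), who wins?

First-place votes: C 7, A 8, B 0, D 4.
A has the most first-place votes.

A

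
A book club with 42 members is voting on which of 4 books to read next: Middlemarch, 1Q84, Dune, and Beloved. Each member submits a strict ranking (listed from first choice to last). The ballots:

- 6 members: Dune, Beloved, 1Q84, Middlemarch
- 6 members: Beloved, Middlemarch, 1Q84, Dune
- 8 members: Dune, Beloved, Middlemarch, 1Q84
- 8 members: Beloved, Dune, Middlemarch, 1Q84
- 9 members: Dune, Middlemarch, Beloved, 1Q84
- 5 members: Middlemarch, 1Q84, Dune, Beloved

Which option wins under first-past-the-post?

First-place votes: Middlemarch 5, 1Q84 0, Dune 23, Beloved 14.
Dune has the most first-place votes.

Dune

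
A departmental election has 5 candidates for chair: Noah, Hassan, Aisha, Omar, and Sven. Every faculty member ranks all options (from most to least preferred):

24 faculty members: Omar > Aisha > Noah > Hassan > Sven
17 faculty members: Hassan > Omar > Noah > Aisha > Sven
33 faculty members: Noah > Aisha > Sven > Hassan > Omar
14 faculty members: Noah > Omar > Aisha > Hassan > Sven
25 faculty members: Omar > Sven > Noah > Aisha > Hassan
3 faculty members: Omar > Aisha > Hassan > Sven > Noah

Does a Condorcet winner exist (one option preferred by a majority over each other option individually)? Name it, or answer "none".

Omar

Omar vs Noah: 69–47 for Omar.
Omar vs Hassan: 66–50 for Omar.
Omar vs Aisha: 83–33 for Omar.
Omar vs Sven: 83–33 for Omar.
Omar beats every other option head-to-head.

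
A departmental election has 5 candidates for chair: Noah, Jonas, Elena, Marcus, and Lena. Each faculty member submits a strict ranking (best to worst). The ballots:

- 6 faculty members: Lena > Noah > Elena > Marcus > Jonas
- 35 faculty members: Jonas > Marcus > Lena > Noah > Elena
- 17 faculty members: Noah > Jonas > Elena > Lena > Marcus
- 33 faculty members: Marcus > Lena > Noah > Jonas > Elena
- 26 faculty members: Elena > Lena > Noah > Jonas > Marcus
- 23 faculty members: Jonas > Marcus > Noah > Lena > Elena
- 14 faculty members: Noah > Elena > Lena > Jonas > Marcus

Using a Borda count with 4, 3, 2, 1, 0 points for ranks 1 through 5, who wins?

Noah: 6·3 + 35·1 + 17·4 + 33·2 + 26·2 + 23·2 + 14·4 = 341
Jonas: 6·0 + 35·4 + 17·3 + 33·1 + 26·1 + 23·4 + 14·1 = 356
Elena: 6·2 + 35·0 + 17·2 + 33·0 + 26·4 + 23·0 + 14·3 = 192
Marcus: 6·1 + 35·3 + 17·0 + 33·4 + 26·0 + 23·3 + 14·0 = 312
Lena: 6·4 + 35·2 + 17·1 + 33·3 + 26·3 + 23·1 + 14·2 = 339
Jonas has the highest Borda score (356).

Jonas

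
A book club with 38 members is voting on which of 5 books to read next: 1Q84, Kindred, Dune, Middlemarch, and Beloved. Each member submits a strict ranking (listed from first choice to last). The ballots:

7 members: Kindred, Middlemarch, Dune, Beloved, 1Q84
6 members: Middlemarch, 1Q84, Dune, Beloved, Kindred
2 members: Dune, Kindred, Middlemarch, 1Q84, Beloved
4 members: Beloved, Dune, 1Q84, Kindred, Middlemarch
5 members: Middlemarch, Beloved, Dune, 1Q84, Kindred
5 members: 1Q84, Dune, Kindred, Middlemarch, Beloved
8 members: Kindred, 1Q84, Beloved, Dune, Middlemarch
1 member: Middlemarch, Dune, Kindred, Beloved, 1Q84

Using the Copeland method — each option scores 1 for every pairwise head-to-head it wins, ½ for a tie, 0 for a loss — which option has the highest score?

1Q84: beats Kindred and Beloved; ties Dune; loses to Middlemarch → score 2.5.
Kindred: beats Middlemarch and Beloved; loses to 1Q84 and Dune → score 2.
Dune: beats Kindred and Beloved; ties 1Q84 and Middlemarch → score 3.
Middlemarch: beats 1Q84 and Beloved; ties Dune; loses to Kindred → score 2.5.
Beloved: loses to 1Q84, Kindred, Dune, and Middlemarch → score 0.
Dune has the best pairwise record.

Dune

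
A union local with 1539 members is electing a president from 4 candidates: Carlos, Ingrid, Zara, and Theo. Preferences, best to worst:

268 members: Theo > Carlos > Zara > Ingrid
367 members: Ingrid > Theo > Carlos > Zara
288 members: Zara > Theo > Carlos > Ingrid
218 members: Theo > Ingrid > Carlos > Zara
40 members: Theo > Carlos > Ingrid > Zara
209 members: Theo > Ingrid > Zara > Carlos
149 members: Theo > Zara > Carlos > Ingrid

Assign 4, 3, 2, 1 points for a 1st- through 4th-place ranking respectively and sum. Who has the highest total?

Carlos: 268·3 + 367·2 + 288·2 + 218·2 + 40·3 + 209·1 + 149·2 = 3177
Ingrid: 268·1 + 367·4 + 288·1 + 218·3 + 40·2 + 209·3 + 149·1 = 3534
Zara: 268·2 + 367·1 + 288·4 + 218·1 + 40·1 + 209·2 + 149·3 = 3178
Theo: 268·4 + 367·3 + 288·3 + 218·4 + 40·4 + 209·4 + 149·4 = 5501
Theo has the highest Borda score (5501).

Theo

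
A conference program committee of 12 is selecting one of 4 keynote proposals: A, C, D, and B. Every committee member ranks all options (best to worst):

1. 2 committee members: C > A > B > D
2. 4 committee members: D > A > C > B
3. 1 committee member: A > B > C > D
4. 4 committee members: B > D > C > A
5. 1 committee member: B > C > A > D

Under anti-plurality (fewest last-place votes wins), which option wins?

C

Last-place votes: A 4, C 0, D 4, B 4.
C is ranked last by the fewest voters, so C wins.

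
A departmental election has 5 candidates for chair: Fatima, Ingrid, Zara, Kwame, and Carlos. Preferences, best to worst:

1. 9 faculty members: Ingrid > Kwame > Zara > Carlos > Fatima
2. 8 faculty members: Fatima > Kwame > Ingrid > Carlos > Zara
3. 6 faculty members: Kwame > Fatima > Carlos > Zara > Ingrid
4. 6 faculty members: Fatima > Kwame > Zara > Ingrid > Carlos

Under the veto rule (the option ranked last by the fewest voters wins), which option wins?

Last-place votes: Fatima 9, Ingrid 6, Zara 8, Kwame 0, Carlos 6.
Kwame is ranked last by the fewest voters, so Kwame wins.

Kwame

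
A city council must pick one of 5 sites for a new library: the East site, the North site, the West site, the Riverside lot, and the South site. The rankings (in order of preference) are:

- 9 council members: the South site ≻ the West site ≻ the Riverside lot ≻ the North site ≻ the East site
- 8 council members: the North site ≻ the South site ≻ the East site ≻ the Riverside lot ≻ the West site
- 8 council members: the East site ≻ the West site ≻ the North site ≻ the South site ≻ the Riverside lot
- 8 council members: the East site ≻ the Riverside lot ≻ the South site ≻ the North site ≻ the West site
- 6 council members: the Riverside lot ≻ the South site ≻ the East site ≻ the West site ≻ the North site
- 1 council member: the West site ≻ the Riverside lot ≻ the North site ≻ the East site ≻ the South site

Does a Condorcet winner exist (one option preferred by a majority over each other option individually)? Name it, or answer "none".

the South site

the South site vs the East site: 23–17 for the South site.
the South site vs the North site: 23–17 for the South site.
the South site vs the West site: 31–9 for the South site.
the South site vs the Riverside lot: 25–15 for the South site.
the South site beats every other option head-to-head.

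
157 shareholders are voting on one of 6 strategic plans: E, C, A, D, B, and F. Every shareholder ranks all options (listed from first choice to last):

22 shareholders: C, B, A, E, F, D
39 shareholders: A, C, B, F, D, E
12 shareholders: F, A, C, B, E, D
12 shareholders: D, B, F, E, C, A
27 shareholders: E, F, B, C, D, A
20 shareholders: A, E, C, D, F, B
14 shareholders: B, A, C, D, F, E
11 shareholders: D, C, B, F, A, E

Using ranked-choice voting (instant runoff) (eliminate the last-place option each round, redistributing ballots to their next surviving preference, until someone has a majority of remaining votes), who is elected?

A

Round 1: E 27, C 22, A 59, D 23, B 14, F 12. Eliminate F.
Round 2: E 27, C 22, A 71, D 23, B 14. Eliminate B.
Round 3: E 27, C 22, A 85, D 23. A has a majority.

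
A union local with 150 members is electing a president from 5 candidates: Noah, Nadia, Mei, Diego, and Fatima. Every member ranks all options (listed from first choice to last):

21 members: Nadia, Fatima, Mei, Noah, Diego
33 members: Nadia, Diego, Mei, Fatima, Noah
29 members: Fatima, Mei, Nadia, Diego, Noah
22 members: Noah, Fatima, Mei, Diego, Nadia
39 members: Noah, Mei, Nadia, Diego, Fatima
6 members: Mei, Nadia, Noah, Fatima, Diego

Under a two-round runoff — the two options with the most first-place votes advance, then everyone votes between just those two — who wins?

Round 1 first-place votes: Noah 61, Nadia 54, Mei 6, Diego 0, Fatima 29.
Noah and Nadia advance.
Runoff: Noah is preferred to Nadia by 61 voters; Nadia by 89.
Nadia wins the runoff.

Nadia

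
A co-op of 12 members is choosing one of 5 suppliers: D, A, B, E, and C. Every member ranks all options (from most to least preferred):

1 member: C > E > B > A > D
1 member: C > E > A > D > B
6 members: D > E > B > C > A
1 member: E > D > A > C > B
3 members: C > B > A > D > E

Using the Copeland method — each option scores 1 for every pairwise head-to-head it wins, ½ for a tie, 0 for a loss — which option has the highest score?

D: beats A, B, E, and C → score 4.
A: loses to D, B, E, and C → score 0.
B: beats A; ties C; loses to D and E → score 1.5.
E: beats A, B, and C; loses to D → score 3.
C: beats A; ties B; loses to D and E → score 1.5.
D has the best pairwise record.

D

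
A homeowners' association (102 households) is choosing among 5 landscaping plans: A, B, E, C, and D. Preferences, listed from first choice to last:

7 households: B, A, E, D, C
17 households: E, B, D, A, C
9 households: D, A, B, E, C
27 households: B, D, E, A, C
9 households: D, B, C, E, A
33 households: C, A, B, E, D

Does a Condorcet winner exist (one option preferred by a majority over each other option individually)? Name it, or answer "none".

B

B vs A: 60–42 for B.
B vs E: 85–17 for B.
B vs C: 69–33 for B.
B vs D: 84–18 for B.
B beats every other option head-to-head.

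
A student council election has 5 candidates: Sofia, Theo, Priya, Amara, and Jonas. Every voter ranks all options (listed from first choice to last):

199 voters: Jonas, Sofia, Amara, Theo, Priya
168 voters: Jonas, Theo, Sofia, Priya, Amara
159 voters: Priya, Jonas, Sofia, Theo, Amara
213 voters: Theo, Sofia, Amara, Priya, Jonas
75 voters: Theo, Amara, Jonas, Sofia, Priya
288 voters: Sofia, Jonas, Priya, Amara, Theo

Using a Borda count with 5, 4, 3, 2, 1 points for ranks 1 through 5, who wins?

Sofia

Sofia: 199·4 + 168·3 + 159·3 + 213·4 + 75·2 + 288·5 = 4219
Theo: 199·2 + 168·4 + 159·2 + 213·5 + 75·5 + 288·1 = 3116
Priya: 199·1 + 168·2 + 159·5 + 213·2 + 75·1 + 288·3 = 2695
Amara: 199·3 + 168·1 + 159·1 + 213·3 + 75·4 + 288·2 = 2439
Jonas: 199·5 + 168·5 + 159·4 + 213·1 + 75·3 + 288·4 = 4061
Sofia has the highest Borda score (4219).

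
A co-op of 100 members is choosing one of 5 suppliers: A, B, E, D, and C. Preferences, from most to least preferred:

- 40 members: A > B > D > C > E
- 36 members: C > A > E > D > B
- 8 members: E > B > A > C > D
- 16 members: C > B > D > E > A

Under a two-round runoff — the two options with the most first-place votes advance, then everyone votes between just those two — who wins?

Round 1 first-place votes: A 40, B 0, E 8, D 0, C 52.
C and A advance.
Runoff: C is preferred to A by 52 voters; A by 48.
C wins the runoff.

C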